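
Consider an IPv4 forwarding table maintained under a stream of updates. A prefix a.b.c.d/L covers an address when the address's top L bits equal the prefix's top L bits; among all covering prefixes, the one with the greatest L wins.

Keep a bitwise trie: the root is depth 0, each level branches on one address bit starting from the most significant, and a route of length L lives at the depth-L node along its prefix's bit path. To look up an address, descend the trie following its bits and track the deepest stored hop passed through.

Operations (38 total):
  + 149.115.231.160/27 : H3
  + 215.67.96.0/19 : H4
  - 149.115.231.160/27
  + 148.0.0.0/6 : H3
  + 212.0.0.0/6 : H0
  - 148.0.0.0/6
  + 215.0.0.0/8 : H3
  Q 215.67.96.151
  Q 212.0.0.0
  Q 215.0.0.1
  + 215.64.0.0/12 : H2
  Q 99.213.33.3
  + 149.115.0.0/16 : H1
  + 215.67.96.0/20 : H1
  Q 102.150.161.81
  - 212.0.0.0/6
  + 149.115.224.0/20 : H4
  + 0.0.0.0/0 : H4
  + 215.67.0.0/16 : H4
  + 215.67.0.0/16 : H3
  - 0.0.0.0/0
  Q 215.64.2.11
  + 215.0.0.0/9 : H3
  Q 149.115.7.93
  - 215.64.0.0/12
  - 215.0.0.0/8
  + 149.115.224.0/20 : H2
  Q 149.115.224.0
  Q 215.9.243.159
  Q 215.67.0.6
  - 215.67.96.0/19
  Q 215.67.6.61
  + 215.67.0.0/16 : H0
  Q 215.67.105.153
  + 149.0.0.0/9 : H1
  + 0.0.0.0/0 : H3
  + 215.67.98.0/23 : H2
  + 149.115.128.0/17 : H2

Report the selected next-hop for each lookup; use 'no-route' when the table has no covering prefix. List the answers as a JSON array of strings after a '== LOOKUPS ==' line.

Process each operation:
  + 149.115.231.160/27 (H3) depth=27
  + 215.67.96.0/19 (H4) depth=19
  del 149.115.231.160/27 (clear depth 27)
  + 148.0.0.0/6 (H3) depth=6
  + 212.0.0.0/6 (H0) depth=6
  del 148.0.0.0/6 (clear depth 6)
  + 215.0.0.0/8 (H3) depth=8
  lookup 215.67.96.151: bits 1101011101000011011 walk d0:-→d1:-→d2:-→d3:-→d4:-→d5:-→d6:H0→d7:-→d8:H3→d9:-→d10:-→d11:-→d12:-→d13:-→d14:-→d15:-→d16:-→d17:-→d18:-→d19:H4 -> H4
  lookup 212.0.0.0: bits 110101 walk d0:-→d1:-→d2:-→d3:-→d4:-→d5:-→d6:H0 -> H0
  lookup 215.0.0.1: bits 110101110 walk d0:-→d1:-→d2:-→d3:-→d4:-→d5:-→d6:H0→d7:-→d8:H3→d9:- -> H3
  + 215.64.0.0/12 (H2) depth=12
  lookup 99.213.33.3: bits ε walk d0:- -> no-route
  + 149.115.0.0/16 (H1) depth=16
  + 215.67.96.0/20 (H1) depth=20
  lookup 102.150.161.81: bits ε walk d0:- -> no-route
  del 212.0.0.0/6 (clear depth 6)
  + 149.115.224.0/20 (H4) depth=20
  + 0.0.0.0/0 (H4) depth=0
  + 215.67.0.0/16 (H4) depth=16
  + 215.67.0.0/16 (H3) depth=16
  del 0.0.0.0/0 (clear depth 0)
  lookup 215.64.2.11: bits 11010111010000 walk d0:-→d1:-→d2:-→d3:-→d4:-→d5:-→d6:-→d7:-→d8:H3→d9:-→d10:-→d11:-→d12:H2→d13:-→d14:- -> H2
  + 215.0.0.0/9 (H3) depth=9
  lookup 149.115.7.93: bits 1001010101110011 walk d0:-→d1:-→d2:-→d3:-→d4:-→d5:-→d6:-→d7:-→d8:-→d9:-→d10:-→d11:-→d12:-→d13:-→d14:-→d15:-→d16:H1 -> H1
  del 215.64.0.0/12 (clear depth 12)
  del 215.0.0.0/8 (clear depth 8)
  + 149.115.224.0/20 (H2) depth=20
  lookup 149.115.224.0: bits 100101010111001111100 walk d0:-→d1:-→d2:-→d3:-→d4:-→d5:-→d6:-→d7:-→d8:-→d9:-→d10:-→d11:-→d12:-→d13:-→d14:-→d15:-→d16:H1→d17:-→d18:-→d19:-→d20:H2→d21:- -> H2
  lookup 215.9.243.159: bits 110101110 walk d0:-→d1:-→d2:-→d3:-→d4:-→d5:-→d6:-→d7:-→d8:-→d9:H3 -> H3
  lookup 215.67.0.6: bits 11010111010000110 walk d0:-→d1:-→d2:-→d3:-→d4:-→d5:-→d6:-→d7:-→d8:-→d9:H3→d10:-→d11:-→d12:-→d13:-→d14:-→d15:-→d16:H3→d17:- -> H3
  del 215.67.96.0/19 (clear depth 19)
  lookup 215.67.6.61: bits 11010111010000110 walk d0:-→d1:-→d2:-→d3:-→d4:-→d5:-→d6:-→d7:-→d8:-→d9:H3→d10:-→d11:-→d12:-→d13:-→d14:-→d15:-→d16:H3→d17:- -> H3
  + 215.67.0.0/16 (H0) depth=16
  lookup 215.67.105.153: bits 11010111010000110110 walk d0:-→d1:-→d2:-→d3:-→d4:-→d5:-→d6:-→d7:-→d8:-→d9:H3→d10:-→d11:-→d12:-→d13:-→d14:-→d15:-→d16:H0→d17:-→d18:-→d19:-→d20:H1 -> H1
  + 149.0.0.0/9 (H1) depth=9
  + 0.0.0.0/0 (H3) depth=0
  + 215.67.98.0/23 (H2) depth=23
  + 149.115.128.0/17 (H2) depth=17

== LOOKUPS ==
["H4","H0","H3","no-route","no-route","H2","H1","H2","H3","H3","H3","H1"]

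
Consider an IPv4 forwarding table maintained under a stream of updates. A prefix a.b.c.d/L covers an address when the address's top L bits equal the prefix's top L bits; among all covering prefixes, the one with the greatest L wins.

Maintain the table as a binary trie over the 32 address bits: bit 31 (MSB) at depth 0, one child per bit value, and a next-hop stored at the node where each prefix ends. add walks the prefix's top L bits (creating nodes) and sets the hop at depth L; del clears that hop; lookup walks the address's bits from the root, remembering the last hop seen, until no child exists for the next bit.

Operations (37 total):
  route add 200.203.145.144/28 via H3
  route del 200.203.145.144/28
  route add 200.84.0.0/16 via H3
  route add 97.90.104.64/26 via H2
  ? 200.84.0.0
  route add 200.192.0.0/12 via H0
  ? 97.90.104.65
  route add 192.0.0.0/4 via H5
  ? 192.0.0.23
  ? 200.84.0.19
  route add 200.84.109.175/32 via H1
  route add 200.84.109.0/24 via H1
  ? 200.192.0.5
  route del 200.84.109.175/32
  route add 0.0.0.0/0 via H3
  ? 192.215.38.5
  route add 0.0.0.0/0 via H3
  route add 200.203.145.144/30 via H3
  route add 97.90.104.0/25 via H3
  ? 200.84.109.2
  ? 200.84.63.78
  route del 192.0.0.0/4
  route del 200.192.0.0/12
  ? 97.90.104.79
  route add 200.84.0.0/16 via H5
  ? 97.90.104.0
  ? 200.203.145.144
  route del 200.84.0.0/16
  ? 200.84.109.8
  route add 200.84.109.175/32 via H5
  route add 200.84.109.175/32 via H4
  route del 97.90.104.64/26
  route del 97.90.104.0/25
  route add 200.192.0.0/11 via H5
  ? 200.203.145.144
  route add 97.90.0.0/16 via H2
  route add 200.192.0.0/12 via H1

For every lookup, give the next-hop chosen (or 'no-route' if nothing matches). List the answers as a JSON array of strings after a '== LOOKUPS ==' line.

Apply in order:
  add 200.203.145.144/28 -> H3 at depth 28
  - 200.203.145.144/28 clear@28
  add 200.84.0.0/16 -> H3 at depth 16
  add 97.90.104.64/26 -> H2 at depth 26
  lookup 200.84.0.0: bits 1100100001010100 walk d0:-→d1:-→d2:-→d3:-→d4:-→d5:-→d6:-→d7:-→d8:-→d9:-→d10:-→d11:-→d12:-→d13:-→d14:-→d15:-→d16:H3 -> H3
  add 200.192.0.0/12 -> H0 at depth 12
  lookup 97.90.104.65: bits 01100001010110100110100001 walk d0:-→d1:-→d2:-→d3:-→d4:-→d5:-→d6:-→d7:-→d8:-→d9:-→d10:-→d11:-→d12:-→d13:-→d14:-→d15:-→d16:-→d17:-→d18:-→d19:-→d20:-→d21:-→d22:-→d23:-→d24:-→d25:-→d26:H2 -> H2
  add 192.0.0.0/4 -> H5 at depth 4
  lookup 192.0.0.23: bits 1100 walk d0:-→d1:-→d2:-→d3:-→d4:H5 -> H5
  lookup 200.84.0.19: bits 1100100001010100 walk d0:-→d1:-→d2:-→d3:-→d4:H5→d5:-→d6:-→d7:-→d8:-→d9:-→d10:-→d11:-→d12:-→d13:-→d14:-→d15:-→d16:H3 -> H3
  add 200.84.109.175/32 -> H1 at depth 32
  add 200.84.109.0/24 -> H1 at depth 24
  lookup 200.192.0.5: bits 110010001100 walk d0:-→d1:-→d2:-→d3:-→d4:H5→d5:-→d6:-→d7:-→d8:-→d9:-→d10:-→d11:-→d12:H0 -> H0
  - 200.84.109.175/32 clear@32
  add 0.0.0.0/0 -> H3 at depth 0
  lookup 192.215.38.5: bits 1100 walk d0:H3→d1:-→d2:-→d3:-→d4:H5 -> H5
  add 0.0.0.0/0 -> H3 at depth 0
  add 200.203.145.144/30 -> H3 at depth 30
  add 97.90.104.0/25 -> H3 at depth 25
  lookup 200.84.109.2: bits 110010000101010001101101 walk d0:H3→d1:-→d2:-→d3:-→d4:H5→d5:-→d6:-→d7:-→d8:-→d9:-→d10:-→d11:-→d12:-→d13:-→d14:-→d15:-→d16:H3→d17:-→d18:-→d19:-→d20:-→d21:-→d22:-→d23:-→d24:H1 -> H1
  lookup 200.84.63.78: bits 11001000010101000 walk d0:H3→d1:-→d2:-→d3:-→d4:H5→d5:-→d6:-→d7:-→d8:-→d9:-→d10:-→d11:-→d12:-→d13:-→d14:-→d15:-→d16:H3→d17:- -> H3
  - 192.0.0.0/4 clear@4
  - 200.192.0.0/12 clear@12
  lookup 97.90.104.79: bits 01100001010110100110100001 walk d0:H3→d1:-→d2:-→d3:-→d4:-→d5:-→d6:-→d7:-→d8:-→d9:-→d10:-→d11:-→d12:-→d13:-→d14:-→d15:-→d16:-→d17:-→d18:-→d19:-→d20:-→d21:-→d22:-→d23:-→d24:-→d25:H3→d26:H2 -> H2
  add 200.84.0.0/16 -> H5 at depth 16
  lookup 97.90.104.0: bits 0110000101011010011010000 walk d0:H3→d1:-→d2:-→d3:-→d4:-→d5:-→d6:-→d7:-→d8:-→d9:-→d10:-→d11:-→d12:-→d13:-→d14:-→d15:-→d16:-→d17:-→d18:-→d19:-→d20:-→d21:-→d22:-→d23:-→d24:-→d25:H3 -> H3
  lookup 200.203.145.144: bits 110010001100101110010001100100 walk d0:H3→d1:-→d2:-→d3:-→d4:-→d5:-→d6:-→d7:-→d8:-→d9:-→d10:-→d11:-→d12:-→d13:-→d14:-→d15:-→d16:-→d17:-→d18:-→d19:-→d20:-→d21:-→d22:-→d23:-→d24:-→d25:-→d26:-→d27:-→d28:-→d29:-→d30:H3 -> H3
  - 200.84.0.0/16 clear@16
  lookup 200.84.109.8: bits 110010000101010001101101 walk d0:H3→d1:-→d2:-→d3:-→d4:-→d5:-→d6:-→d7:-→d8:-→d9:-→d10:-→d11:-→d12:-→d13:-→d14:-→d15:-→d16:-→d17:-→d18:-→d19:-→d20:-→d21:-→d22:-→d23:-→d24:H1 -> H1
  add 200.84.109.175/32 -> H5 at depth 32
  add 200.84.109.175/32 -> H4 at depth 32
  - 97.90.104.64/26 clear@26
  - 97.90.104.0/25 clear@25
  add 200.192.0.0/11 -> H5 at depth 11
  lookup 200.203.145.144: bits 110010001100101110010001100100 walk d0:H3→d1:-→d2:-→d3:-→d4:-→d5:-→d6:-→d7:-→d8:-→d9:-→d10:-→d11:H5→d12:-→d13:-→d14:-→d15:-→d16:-→d17:-→d18:-→d19:-→d20:-→d21:-→d22:-→d23:-→d24:-→d25:-→d26:-→d27:-→d28:-→d29:-→d30:H3 -> H3
  add 97.90.0.0/16 -> H2 at depth 16
  add 200.192.0.0/12 -> H1 at depth 12

== LOOKUPS ==
["H3","H2","H5","H3","H0","H5","H1","H3","H2","H3","H3","H1","H3"]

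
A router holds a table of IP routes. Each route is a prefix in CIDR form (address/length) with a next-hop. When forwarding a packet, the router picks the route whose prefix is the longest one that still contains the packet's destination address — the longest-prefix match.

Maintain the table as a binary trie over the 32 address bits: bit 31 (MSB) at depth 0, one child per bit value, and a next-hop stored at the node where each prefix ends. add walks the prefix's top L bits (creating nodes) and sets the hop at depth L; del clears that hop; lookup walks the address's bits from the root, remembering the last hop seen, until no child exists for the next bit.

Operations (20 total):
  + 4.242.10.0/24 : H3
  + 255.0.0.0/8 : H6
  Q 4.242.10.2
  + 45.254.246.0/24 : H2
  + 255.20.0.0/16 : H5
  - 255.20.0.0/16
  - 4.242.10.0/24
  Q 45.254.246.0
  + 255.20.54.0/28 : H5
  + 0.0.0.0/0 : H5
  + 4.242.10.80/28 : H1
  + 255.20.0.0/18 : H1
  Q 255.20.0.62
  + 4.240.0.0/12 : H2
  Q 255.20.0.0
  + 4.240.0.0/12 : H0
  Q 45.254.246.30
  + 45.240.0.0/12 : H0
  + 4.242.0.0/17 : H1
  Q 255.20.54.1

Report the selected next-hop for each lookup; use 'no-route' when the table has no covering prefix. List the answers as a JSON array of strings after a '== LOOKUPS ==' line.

Trace:
  add 4.242.10.0/24 -> H3 at depth 24
  add 255.0.0.0/8 -> H6 at depth 8
  ? 4.242.10.2  path d0:-→d1:-→d2:-→d3:-→d4:-→d5:-→d6:-→d7:-→d8:-→d9:-→d10:-→d11:-→d12:-→d13:-→d14:-→d15:-→d16:-→d17:-→d18:-→d19:-→d20:-→d21:-→d22:-→d23:-→d24:H3  best=H3
  add 45.254.246.0/24 -> H2 at depth 24
  add 255.20.0.0/16 -> H5 at depth 16
  - 255.20.0.0/16 clear@16
  - 4.242.10.0/24 clear@24
  ? 45.254.246.0  path d0:-→d1:-→d2:-→d3:-→d4:-→d5:-→d6:-→d7:-→d8:-→d9:-→d10:-→d11:-→d12:-→d13:-→d14:-→d15:-→d16:-→d17:-→d18:-→d19:-→d20:-→d21:-→d22:-→d23:-→d24:H2  best=H2
  add 255.20.54.0/28 -> H5 at depth 28
  add 0.0.0.0/0 -> H5 at depth 0
  add 4.242.10.80/28 -> H1 at depth 28
  add 255.20.0.0/18 -> H1 at depth 18
  ? 255.20.0.62  path d0:H5→d1:-→d2:-→d3:-→d4:-→d5:-→d6:-→d7:-→d8:H6→d9:-→d10:-→d11:-→d12:-→d13:-→d14:-→d15:-→d16:-→d17:-→d18:H1  best=H1
  add 4.240.0.0/12 -> H2 at depth 12
  ? 255.20.0.0  path d0:H5→d1:-→d2:-→d3:-→d4:-→d5:-→d6:-→d7:-→d8:H6→d9:-→d10:-→d11:-→d12:-→d13:-→d14:-→d15:-→d16:-→d17:-→d18:H1  best=H1
  add 4.240.0.0/12 -> H0 at depth 12
  ? 45.254.246.30  path d0:H5→d1:-→d2:-→d3:-→d4:-→d5:-→d6:-→d7:-→d8:-→d9:-→d10:-→d11:-→d12:-→d13:-→d14:-→d15:-→d16:-→d17:-→d18:-→d19:-→d20:-→d21:-→d22:-→d23:-→d24:H2  best=H2
  add 45.240.0.0/12 -> H0 at depth 12
  add 4.242.0.0/17 -> H1 at depth 17
  ? 255.20.54.1  path d0:H5→d1:-→d2:-→d3:-→d4:-→d5:-→d6:-→d7:-→d8:H6→d9:-→d10:-→d11:-→d12:-→d13:-→d14:-→d15:-→d16:-→d17:-→d18:H1→d19:-→d20:-→d21:-→d22:-→d23:-→d24:-→d25:-→d26:-→d27:-→d28:H5  best=H5

== LOOKUPS ==
["H3","H2","H1","H1","H2","H5"]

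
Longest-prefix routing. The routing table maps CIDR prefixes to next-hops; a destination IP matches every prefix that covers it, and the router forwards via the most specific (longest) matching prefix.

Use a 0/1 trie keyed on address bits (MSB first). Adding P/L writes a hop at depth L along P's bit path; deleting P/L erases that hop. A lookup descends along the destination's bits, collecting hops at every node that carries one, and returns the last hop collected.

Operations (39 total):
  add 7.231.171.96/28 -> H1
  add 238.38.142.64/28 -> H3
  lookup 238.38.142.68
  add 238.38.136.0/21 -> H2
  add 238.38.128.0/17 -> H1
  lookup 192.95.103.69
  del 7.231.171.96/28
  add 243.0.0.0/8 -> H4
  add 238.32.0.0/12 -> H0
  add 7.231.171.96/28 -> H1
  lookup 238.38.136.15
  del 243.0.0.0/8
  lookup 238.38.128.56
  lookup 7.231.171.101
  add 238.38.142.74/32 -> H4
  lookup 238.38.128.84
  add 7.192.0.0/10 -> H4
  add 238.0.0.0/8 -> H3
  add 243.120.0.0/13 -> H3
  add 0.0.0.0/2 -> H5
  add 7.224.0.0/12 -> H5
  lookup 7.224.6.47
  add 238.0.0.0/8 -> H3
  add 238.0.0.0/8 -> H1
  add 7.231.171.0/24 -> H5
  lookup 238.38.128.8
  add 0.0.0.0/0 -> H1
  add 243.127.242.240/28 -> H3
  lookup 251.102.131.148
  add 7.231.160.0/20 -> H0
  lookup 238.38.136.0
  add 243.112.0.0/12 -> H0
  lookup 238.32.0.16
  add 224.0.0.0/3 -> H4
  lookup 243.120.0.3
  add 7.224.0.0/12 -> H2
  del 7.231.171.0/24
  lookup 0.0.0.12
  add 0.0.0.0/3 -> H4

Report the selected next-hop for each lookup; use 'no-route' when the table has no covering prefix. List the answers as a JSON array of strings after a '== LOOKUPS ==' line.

Trace:
  add 7.231.171.96/28 -> H1 at depth 28
  add 238.38.142.64/28 -> H3 at depth 28
  Q 238.38.142.68: descend 1110111000100110100011100100 ; hops seen [H3] ; pick H3
  add 238.38.136.0/21 -> H2 at depth 21
  add 238.38.128.0/17 -> H1 at depth 17
  Q 192.95.103.69: descend 11 ; hops seen [∅] ; pick no-route
  del 7.231.171.96/28 (clear depth 28)
  add 243.0.0.0/8 -> H4 at depth 8
  add 238.32.0.0/12 -> H0 at depth 12
  add 7.231.171.96/28 -> H1 at depth 28
  Q 238.38.136.15: descend 111011100010011010001 ; hops seen [H0,H1,H2] ; pick H2
  del 243.0.0.0/8 (clear depth 8)
  Q 238.38.128.56: descend 11101110001001101000 ; hops seen [H0,H1] ; pick H1
  Q 7.231.171.101: descend 0000011111100111101010110110 ; hops seen [H1] ; pick H1
  add 238.38.142.74/32 -> H4 at depth 32
  Q 238.38.128.84: descend 11101110001001101000 ; hops seen [H0,H1] ; pick H1
  add 7.192.0.0/10 -> H4 at depth 10
  add 238.0.0.0/8 -> H3 at depth 8
  add 243.120.0.0/13 -> H3 at depth 13
  add 0.0.0.0/2 -> H5 at depth 2
  add 7.224.0.0/12 -> H5 at depth 12
  Q 7.224.6.47: descend 0000011111100 ; hops seen [H5,H4,H5] ; pick H5
  add 238.0.0.0/8 -> H3 at depth 8
  add 238.0.0.0/8 -> H1 at depth 8
  add 7.231.171.0/24 -> H5 at depth 24
  Q 238.38.128.8: descend 11101110001001101000 ; hops seen [H1,H0,H1] ; pick H1
  add 0.0.0.0/0 -> H1 at depth 0
  add 243.127.242.240/28 -> H3 at depth 28
  Q 251.102.131.148: descend 1111 ; hops seen [H1] ; pick H1
  add 7.231.160.0/20 -> H0 at depth 20
  Q 238.38.136.0: descend 111011100010011010001 ; hops seen [H1,H1,H0,H1,H2] ; pick H2
  add 243.112.0.0/12 -> H0 at depth 12
  Q 238.32.0.16: descend 1110111000100 ; hops seen [H1,H1,H0] ; pick H0
  add 224.0.0.0/3 -> H4 at depth 3
  Q 243.120.0.3: descend 1111001101111 ; hops seen [H1,H4,H0,H3] ; pick H3
  add 7.224.0.0/12 -> H2 at depth 12
  del 7.231.171.0/24 (clear depth 24)
  Q 0.0.0.12: descend 00000 ; hops seen [H1,H5] ; pick H5
  add 0.0.0.0/3 -> H4 at depth 3

== LOOKUPS ==
["H3","no-route","H2","H1","H1","H1","H5","H1","H1","H2","H0","H3","H5"]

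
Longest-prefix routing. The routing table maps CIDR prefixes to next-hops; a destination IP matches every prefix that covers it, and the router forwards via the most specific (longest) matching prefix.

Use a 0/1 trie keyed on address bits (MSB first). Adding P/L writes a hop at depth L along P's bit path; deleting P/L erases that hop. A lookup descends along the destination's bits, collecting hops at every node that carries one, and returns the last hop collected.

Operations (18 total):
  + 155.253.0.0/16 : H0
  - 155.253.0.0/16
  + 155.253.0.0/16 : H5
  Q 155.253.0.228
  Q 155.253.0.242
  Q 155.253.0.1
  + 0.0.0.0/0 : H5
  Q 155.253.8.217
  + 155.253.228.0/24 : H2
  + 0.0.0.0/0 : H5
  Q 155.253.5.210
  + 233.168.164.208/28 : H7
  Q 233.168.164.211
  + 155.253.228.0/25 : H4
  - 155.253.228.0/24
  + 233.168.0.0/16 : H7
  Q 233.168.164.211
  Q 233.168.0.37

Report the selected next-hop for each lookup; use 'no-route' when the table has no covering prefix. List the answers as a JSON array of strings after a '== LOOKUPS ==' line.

Process each operation:
  + 155.253.0.0/16 (H0) depth=16
  - 155.253.0.0/16 clear@16
  + 155.253.0.0/16 (H5) depth=16
  Q 155.253.0.228: descend 1001101111111101 ; hops seen [H5] ; pick H5
  Q 155.253.0.242: descend 1001101111111101 ; hops seen [H5] ; pick H5
  Q 155.253.0.1: descend 1001101111111101 ; hops seen [H5] ; pick H5
  + 0.0.0.0/0 (H5) depth=0
  Q 155.253.8.217: descend 1001101111111101 ; hops seen [H5,H5] ; pick H5
  + 155.253.228.0/24 (H2) depth=24
  + 0.0.0.0/0 (H5) depth=0
  Q 155.253.5.210: descend 1001101111111101 ; hops seen [H5,H5] ; pick H5
  + 233.168.164.208/28 (H7) depth=28
  Q 233.168.164.211: descend 1110100110101000101001001101 ; hops seen [H5,H7] ; pick H7
  + 155.253.228.0/25 (H4) depth=25
  - 155.253.228.0/24 clear@24
  + 233.168.0.0/16 (H7) depth=16
  Q 233.168.164.211: descend 1110100110101000101001001101 ; hops seen [H5,H7,H7] ; pick H7
  Q 233.168.0.37: descend 1110100110101000 ; hops seen [H5,H7] ; pick H7

== LOOKUPS ==
["H5","H5","H5","H5","H5","H7","H7","H7"]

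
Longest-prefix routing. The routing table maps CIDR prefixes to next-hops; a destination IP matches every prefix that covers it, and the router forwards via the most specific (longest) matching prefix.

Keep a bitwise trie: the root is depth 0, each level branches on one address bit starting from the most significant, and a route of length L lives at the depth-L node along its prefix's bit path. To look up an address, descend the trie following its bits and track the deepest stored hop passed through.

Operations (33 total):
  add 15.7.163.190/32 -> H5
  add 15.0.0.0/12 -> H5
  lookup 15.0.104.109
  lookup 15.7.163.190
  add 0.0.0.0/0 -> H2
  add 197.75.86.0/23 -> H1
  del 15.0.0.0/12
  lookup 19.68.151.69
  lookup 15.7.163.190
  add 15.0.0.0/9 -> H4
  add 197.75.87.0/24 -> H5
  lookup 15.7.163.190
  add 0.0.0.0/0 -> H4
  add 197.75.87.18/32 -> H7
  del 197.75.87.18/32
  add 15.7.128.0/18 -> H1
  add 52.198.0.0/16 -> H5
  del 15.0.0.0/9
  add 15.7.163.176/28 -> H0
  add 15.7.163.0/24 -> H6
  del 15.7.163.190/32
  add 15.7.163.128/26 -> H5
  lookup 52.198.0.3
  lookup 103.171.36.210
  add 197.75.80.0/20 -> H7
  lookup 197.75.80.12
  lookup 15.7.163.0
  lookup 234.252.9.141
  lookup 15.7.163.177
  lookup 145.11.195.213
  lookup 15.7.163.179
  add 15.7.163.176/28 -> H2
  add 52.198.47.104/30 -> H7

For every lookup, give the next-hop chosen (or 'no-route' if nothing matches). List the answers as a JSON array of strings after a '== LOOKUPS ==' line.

Process each operation:
  + 15.7.163.190/32 (H5) depth=32
  + 15.0.0.0/12 (H5) depth=12
  Q 15.0.104.109: descend 0000111100000 ; hops seen [H5] ; pick H5
  Q 15.7.163.190: descend 00001111000001111010001110111110 ; hops seen [H5,H5] ; pick H5
  + 0.0.0.0/0 (H2) depth=0
  + 197.75.86.0/23 (H1) depth=23
  - 15.0.0.0/12 clear@12
  Q 19.68.151.69: descend 000 ; hops seen [H2] ; pick H2
  Q 15.7.163.190: descend 00001111000001111010001110111110 ; hops seen [H2,H5] ; pick H5
  + 15.0.0.0/9 (H4) depth=9
  + 197.75.87.0/24 (H5) depth=24
  Q 15.7.163.190: descend 00001111000001111010001110111110 ; hops seen [H2,H4,H5] ; pick H5
  + 0.0.0.0/0 (H4) depth=0
  + 197.75.87.18/32 (H7) depth=32
  - 197.75.87.18/32 clear@32
  + 15.7.128.0/18 (H1) depth=18
  + 52.198.0.0/16 (H5) depth=16
  - 15.0.0.0/9 clear@9
  + 15.7.163.176/28 (H0) depth=28
  + 15.7.163.0/24 (H6) depth=24
  - 15.7.163.190/32 clear@32
  + 15.7.163.128/26 (H5) depth=26
  Q 52.198.0.3: descend 0011010011000110 ; hops seen [H4,H5] ; pick H5
  Q 103.171.36.210: descend 0 ; hops seen [H4] ; pick H4
  + 197.75.80.0/20 (H7) depth=20
  Q 197.75.80.12: descend 110001010100101101010 ; hops seen [H4,H7] ; pick H7
  Q 15.7.163.0: descend 000011110000011110100011 ; hops seen [H4,H1,H6] ; pick H6
  Q 234.252.9.141: descend 11 ; hops seen [H4] ; pick H4
  Q 15.7.163.177: descend 0000111100000111101000111011 ; hops seen [H4,H1,H6,H5,H0] ; pick H0
  Q 145.11.195.213: descend 1 ; hops seen [H4] ; pick H4
  Q 15.7.163.179: descend 0000111100000111101000111011 ; hops seen [H4,H1,H6,H5,H0] ; pick H0
  + 15.7.163.176/28 (H2) depth=28
  + 52.198.47.104/30 (H7) depth=30

== LOOKUPS ==
["H5","H5","H2","H5","H5","H5","H4","H7","H6","H4","H0","H4","H0"]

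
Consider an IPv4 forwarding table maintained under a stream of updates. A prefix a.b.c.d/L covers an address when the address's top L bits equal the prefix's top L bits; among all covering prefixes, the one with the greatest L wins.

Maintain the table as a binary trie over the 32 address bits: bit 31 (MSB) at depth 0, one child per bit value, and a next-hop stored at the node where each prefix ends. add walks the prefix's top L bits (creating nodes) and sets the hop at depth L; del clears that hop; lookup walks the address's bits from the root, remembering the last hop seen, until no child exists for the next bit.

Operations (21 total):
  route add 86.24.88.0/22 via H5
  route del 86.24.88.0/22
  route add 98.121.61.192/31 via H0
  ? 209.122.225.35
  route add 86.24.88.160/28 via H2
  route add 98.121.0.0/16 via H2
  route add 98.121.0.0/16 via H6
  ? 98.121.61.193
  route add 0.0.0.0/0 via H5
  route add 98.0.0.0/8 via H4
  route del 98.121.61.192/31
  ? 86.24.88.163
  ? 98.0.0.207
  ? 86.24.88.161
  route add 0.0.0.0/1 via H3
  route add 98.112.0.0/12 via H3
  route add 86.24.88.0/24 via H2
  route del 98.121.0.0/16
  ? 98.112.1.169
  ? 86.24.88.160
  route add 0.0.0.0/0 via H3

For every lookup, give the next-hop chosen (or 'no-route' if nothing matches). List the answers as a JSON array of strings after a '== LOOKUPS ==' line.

Trace:
  add 86.24.88.0/22 -> H5 at depth 22
  - 86.24.88.0/22 clear@22
  add 98.121.61.192/31 -> H0 at depth 31
  Q 209.122.225.35: descend ε ; hops seen [∅] ; pick no-route
  add 86.24.88.160/28 -> H2 at depth 28
  add 98.121.0.0/16 -> H2 at depth 16
  add 98.121.0.0/16 -> H6 at depth 16
  Q 98.121.61.193: descend 0110001001111001001111011100000 ; hops seen [H6,H0] ; pick H0
  add 0.0.0.0/0 -> H5 at depth 0
  add 98.0.0.0/8 -> H4 at depth 8
  - 98.121.61.192/31 clear@31
  Q 86.24.88.163: descend 0101011000011000010110001010 ; hops seen [H5,H2] ; pick H2
  Q 98.0.0.207: descend 011000100 ; hops seen [H5,H4] ; pick H4
  Q 86.24.88.161: descend 0101011000011000010110001010 ; hops seen [H5,H2] ; pick H2
  add 0.0.0.0/1 -> H3 at depth 1
  add 98.112.0.0/12 -> H3 at depth 12
  add 86.24.88.0/24 -> H2 at depth 24
  - 98.121.0.0/16 clear@16
  Q 98.112.1.169: descend 011000100111 ; hops seen [H5,H3,H4,H3] ; pick H3
  Q 86.24.88.160: descend 0101011000011000010110001010 ; hops seen [H5,H3,H2,H2] ; pick H2
  add 0.0.0.0/0 -> H3 at depth 0

== LOOKUPS ==
["no-route","H0","H2","H4","H2","H3","H2"]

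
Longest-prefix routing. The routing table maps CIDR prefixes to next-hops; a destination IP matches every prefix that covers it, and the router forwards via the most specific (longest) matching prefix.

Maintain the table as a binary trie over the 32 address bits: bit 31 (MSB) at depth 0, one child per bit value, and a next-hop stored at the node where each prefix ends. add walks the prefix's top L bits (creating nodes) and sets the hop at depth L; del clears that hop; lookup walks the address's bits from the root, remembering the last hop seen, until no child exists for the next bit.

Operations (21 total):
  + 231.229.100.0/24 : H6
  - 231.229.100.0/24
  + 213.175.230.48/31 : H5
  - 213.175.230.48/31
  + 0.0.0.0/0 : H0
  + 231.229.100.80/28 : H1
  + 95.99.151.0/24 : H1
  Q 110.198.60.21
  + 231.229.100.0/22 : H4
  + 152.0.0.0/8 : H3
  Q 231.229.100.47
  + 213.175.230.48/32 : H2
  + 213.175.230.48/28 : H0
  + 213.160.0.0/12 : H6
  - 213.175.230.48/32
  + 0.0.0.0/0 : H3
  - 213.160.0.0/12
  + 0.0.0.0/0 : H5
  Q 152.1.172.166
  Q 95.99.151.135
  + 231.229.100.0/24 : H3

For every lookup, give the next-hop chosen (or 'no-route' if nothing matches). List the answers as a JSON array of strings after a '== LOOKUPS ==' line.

Process each operation:
  add 231.229.100.0/24 -> H6 at depth 24
  del 231.229.100.0/24 (clear depth 24)
  add 213.175.230.48/31 -> H5 at depth 31
  del 213.175.230.48/31 (clear depth 31)
  add 0.0.0.0/0 -> H0 at depth 0
  add 231.229.100.80/28 -> H1 at depth 28
  add 95.99.151.0/24 -> H1 at depth 24
  lookup 110.198.60.21: bits 01 walk d0:H0→d1:-→d2:- -> H0
  add 231.229.100.0/22 -> H4 at depth 22
  add 152.0.0.0/8 -> H3 at depth 8
  lookup 231.229.100.47: bits 1110011111100101011001000 walk d0:H0→d1:-→d2:-→d3:-→d4:-→d5:-→d6:-→d7:-→d8:-→d9:-→d10:-→d11:-→d12:-→d13:-→d14:-→d15:-→d16:-→d17:-→d18:-→d19:-→d20:-→d21:-→d22:H4→d23:-→d24:-→d25:- -> H4
  add 213.175.230.48/32 -> H2 at depth 32
  add 213.175.230.48/28 -> H0 at depth 28
  add 213.160.0.0/12 -> H6 at depth 12
  del 213.175.230.48/32 (clear depth 32)
  add 0.0.0.0/0 -> H3 at depth 0
  del 213.160.0.0/12 (clear depth 12)
  add 0.0.0.0/0 -> H5 at depth 0
  lookup 152.1.172.166: bits 10011000 walk d0:H5→d1:-→d2:-→d3:-→d4:-→d5:-→d6:-→d7:-→d8:H3 -> H3
  lookup 95.99.151.135: bits 010111110110001110010111 walk d0:H5→d1:-→d2:-→d3:-→d4:-→d5:-→d6:-→d7:-→d8:-→d9:-→d10:-→d11:-→d12:-→d13:-→d14:-→d15:-→d16:-→d17:-→d18:-→d19:-→d20:-→d21:-→d22:-→d23:-→d24:H1 -> H1
  add 231.229.100.0/24 -> H3 at depth 24

== LOOKUPS ==
["H0","H4","H3","H1"]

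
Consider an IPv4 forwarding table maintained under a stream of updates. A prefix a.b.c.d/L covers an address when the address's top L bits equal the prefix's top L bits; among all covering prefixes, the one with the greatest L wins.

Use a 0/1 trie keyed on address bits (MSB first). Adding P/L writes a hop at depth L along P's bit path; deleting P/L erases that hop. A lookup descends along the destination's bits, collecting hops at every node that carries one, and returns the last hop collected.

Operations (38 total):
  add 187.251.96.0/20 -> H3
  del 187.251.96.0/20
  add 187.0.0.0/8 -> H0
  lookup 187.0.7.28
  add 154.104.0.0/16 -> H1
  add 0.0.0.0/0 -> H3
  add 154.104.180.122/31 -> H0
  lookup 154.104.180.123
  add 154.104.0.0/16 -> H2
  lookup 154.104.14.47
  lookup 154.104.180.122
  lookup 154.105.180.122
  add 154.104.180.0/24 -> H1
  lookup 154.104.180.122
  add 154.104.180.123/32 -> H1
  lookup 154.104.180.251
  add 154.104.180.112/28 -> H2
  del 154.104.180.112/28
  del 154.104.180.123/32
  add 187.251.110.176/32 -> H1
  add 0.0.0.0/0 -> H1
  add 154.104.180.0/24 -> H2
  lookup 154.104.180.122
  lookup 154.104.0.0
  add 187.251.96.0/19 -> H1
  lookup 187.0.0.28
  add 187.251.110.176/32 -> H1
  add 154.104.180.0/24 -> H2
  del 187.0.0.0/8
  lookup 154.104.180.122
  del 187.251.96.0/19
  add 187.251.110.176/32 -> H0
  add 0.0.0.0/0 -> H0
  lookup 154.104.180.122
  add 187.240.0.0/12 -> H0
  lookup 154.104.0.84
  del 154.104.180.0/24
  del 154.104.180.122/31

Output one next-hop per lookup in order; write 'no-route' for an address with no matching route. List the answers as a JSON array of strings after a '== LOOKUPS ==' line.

Process each operation:
  + 187.251.96.0/20 (H3) depth=20
  - 187.251.96.0/20 clear@20
  + 187.0.0.0/8 (H0) depth=8
  Q 187.0.7.28: descend 10111011 ; hops seen [H0] ; pick H0
  + 154.104.0.0/16 (H1) depth=16
  + 0.0.0.0/0 (H3) depth=0
  + 154.104.180.122/31 (H0) depth=31
  Q 154.104.180.123: descend 1001101001101000101101000111101 ; hops seen [H3,H1,H0] ; pick H0
  + 154.104.0.0/16 (H2) depth=16
  Q 154.104.14.47: descend 1001101001101000 ; hops seen [H3,H2] ; pick H2
  Q 154.104.180.122: descend 1001101001101000101101000111101 ; hops seen [H3,H2,H0] ; pick H0
  Q 154.105.180.122: descend 100110100110100 ; hops seen [H3] ; pick H3
  + 154.104.180.0/24 (H1) depth=24
  Q 154.104.180.122: descend 1001101001101000101101000111101 ; hops seen [H3,H2,H1,H0] ; pick H0
  + 154.104.180.123/32 (H1) depth=32
  Q 154.104.180.251: descend 100110100110100010110100 ; hops seen [H3,H2,H1] ; pick H1
  + 154.104.180.112/28 (H2) depth=28
  - 154.104.180.112/28 clear@28
  - 154.104.180.123/32 clear@32
  + 187.251.110.176/32 (H1) depth=32
  + 0.0.0.0/0 (H1) depth=0
  + 154.104.180.0/24 (H2) depth=24
  Q 154.104.180.122: descend 1001101001101000101101000111101 ; hops seen [H1,H2,H2,H0] ; pick H0
  Q 154.104.0.0: descend 1001101001101000 ; hops seen [H1,H2] ; pick H2
  + 187.251.96.0/19 (H1) depth=19
  Q 187.0.0.28: descend 10111011 ; hops seen [H1,H0] ; pick H0
  + 187.251.110.176/32 (H1) depth=32
  + 154.104.180.0/24 (H2) depth=24
  - 187.0.0.0/8 clear@8
  Q 154.104.180.122: descend 1001101001101000101101000111101 ; hops seen [H1,H2,H2,H0] ; pick H0
  - 187.251.96.0/19 clear@19
  + 187.251.110.176/32 (H0) depth=32
  + 0.0.0.0/0 (H0) depth=0
  Q 154.104.180.122: descend 1001101001101000101101000111101 ; hops seen [H0,H2,H2,H0] ; pick H0
  + 187.240.0.0/12 (H0) depth=12
  Q 154.104.0.84: descend 1001101001101000 ; hops seen [H0,H2] ; pick H2
  - 154.104.180.0/24 clear@24
  - 154.104.180.122/31 clear@31

== LOOKUPS ==
["H0","H0","H2","H0","H3","H0","H1","H0","H2","H0","H0","H0","H2"]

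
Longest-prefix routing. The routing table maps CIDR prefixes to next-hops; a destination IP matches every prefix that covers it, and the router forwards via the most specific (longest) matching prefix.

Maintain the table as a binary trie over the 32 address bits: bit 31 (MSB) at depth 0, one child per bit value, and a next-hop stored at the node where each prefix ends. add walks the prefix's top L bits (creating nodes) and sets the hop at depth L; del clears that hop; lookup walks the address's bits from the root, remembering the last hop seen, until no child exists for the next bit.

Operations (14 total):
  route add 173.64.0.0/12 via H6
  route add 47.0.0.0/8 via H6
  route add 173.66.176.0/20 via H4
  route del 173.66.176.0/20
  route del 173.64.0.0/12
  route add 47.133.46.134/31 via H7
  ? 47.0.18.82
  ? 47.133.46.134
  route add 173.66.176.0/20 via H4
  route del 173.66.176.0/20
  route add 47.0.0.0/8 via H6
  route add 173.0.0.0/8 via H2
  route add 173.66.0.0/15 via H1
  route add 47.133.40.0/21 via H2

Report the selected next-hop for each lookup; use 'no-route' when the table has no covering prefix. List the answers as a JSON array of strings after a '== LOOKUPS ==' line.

Trace:
  + 173.64.0.0/12 (H6) depth=12
  + 47.0.0.0/8 (H6) depth=8
  + 173.66.176.0/20 (H4) depth=20
  del 173.66.176.0/20 (clear depth 20)
  del 173.64.0.0/12 (clear depth 12)
  + 47.133.46.134/31 (H7) depth=31
  ? 47.0.18.82  path d0:-→d1:-→d2:-→d3:-→d4:-→d5:-→d6:-→d7:-→d8:H6  best=H6
  ? 47.133.46.134  path d0:-→d1:-→d2:-→d3:-→d4:-→d5:-→d6:-→d7:-→d8:H6→d9:-→d10:-→d11:-→d12:-→d13:-→d14:-→d15:-→d16:-→d17:-→d18:-→d19:-→d20:-→d21:-→d22:-→d23:-→d24:-→d25:-→d26:-→d27:-→d28:-→d29:-→d30:-→d31:H7  best=H7
  + 173.66.176.0/20 (H4) depth=20
  del 173.66.176.0/20 (clear depth 20)
  + 47.0.0.0/8 (H6) depth=8
  + 173.0.0.0/8 (H2) depth=8
  + 173.66.0.0/15 (H1) depth=15
  + 47.133.40.0/21 (H2) depth=21

== LOOKUPS ==
["H6","H7"]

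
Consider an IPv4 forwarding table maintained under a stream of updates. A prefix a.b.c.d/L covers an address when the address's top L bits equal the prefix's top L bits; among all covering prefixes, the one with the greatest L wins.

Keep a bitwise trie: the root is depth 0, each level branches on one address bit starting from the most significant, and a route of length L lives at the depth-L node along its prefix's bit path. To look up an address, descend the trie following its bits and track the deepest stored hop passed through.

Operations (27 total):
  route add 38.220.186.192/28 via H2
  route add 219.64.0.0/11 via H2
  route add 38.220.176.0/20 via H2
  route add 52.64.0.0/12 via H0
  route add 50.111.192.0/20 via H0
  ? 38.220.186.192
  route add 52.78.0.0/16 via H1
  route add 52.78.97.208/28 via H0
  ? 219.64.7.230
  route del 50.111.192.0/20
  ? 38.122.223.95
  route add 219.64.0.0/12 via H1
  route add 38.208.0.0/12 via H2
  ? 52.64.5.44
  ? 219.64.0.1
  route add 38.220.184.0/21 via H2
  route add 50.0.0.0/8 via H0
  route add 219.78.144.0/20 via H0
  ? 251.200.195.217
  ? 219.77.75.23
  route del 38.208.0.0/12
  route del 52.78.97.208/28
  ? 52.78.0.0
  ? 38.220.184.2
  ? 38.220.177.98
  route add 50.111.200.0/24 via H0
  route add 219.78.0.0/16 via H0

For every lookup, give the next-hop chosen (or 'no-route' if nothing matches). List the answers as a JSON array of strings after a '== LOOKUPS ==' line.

Process each operation:
  add 38.220.186.192/28 -> H2 at depth 28
  add 219.64.0.0/11 -> H2 at depth 11
  add 38.220.176.0/20 -> H2 at depth 20
  add 52.64.0.0/12 -> H0 at depth 12
  add 50.111.192.0/20 -> H0 at depth 20
  Q 38.220.186.192: descend 0010011011011100101110101100 ; hops seen [H2,H2] ; pick H2
  add 52.78.0.0/16 -> H1 at depth 16
  add 52.78.97.208/28 -> H0 at depth 28
  Q 219.64.7.230: descend 11011011010 ; hops seen [H2] ; pick H2
  - 50.111.192.0/20 clear@20
  Q 38.122.223.95: descend 00100110 ; hops seen [∅] ; pick no-route
  add 219.64.0.0/12 -> H1 at depth 12
  add 38.208.0.0/12 -> H2 at depth 12
  Q 52.64.5.44: descend 001101000100 ; hops seen [H0] ; pick H0
  Q 219.64.0.1: descend 110110110100 ; hops seen [H2,H1] ; pick H1
  add 38.220.184.0/21 -> H2 at depth 21
  add 50.0.0.0/8 -> H0 at depth 8
  add 219.78.144.0/20 -> H0 at depth 20
  Q 251.200.195.217: descend 11 ; hops seen [∅] ; pick no-route
  Q 219.77.75.23: descend 11011011010011 ; hops seen [H2,H1] ; pick H1
  - 38.208.0.0/12 clear@12
  - 52.78.97.208/28 clear@28
  Q 52.78.0.0: descend 00110100010011100 ; hops seen [H0,H1] ; pick H1
  Q 38.220.184.2: descend 0010011011011100101110 ; hops seen [H2,H2] ; pick H2
  Q 38.220.177.98: descend 00100110110111001011 ; hops seen [H2] ; pick H2
  add 50.111.200.0/24 -> H0 at depth 24
  add 219.78.0.0/16 -> H0 at depth 16

== LOOKUPS ==
["H2","H2","no-route","H0","H1","no-route","H1","H1","H2","H2"]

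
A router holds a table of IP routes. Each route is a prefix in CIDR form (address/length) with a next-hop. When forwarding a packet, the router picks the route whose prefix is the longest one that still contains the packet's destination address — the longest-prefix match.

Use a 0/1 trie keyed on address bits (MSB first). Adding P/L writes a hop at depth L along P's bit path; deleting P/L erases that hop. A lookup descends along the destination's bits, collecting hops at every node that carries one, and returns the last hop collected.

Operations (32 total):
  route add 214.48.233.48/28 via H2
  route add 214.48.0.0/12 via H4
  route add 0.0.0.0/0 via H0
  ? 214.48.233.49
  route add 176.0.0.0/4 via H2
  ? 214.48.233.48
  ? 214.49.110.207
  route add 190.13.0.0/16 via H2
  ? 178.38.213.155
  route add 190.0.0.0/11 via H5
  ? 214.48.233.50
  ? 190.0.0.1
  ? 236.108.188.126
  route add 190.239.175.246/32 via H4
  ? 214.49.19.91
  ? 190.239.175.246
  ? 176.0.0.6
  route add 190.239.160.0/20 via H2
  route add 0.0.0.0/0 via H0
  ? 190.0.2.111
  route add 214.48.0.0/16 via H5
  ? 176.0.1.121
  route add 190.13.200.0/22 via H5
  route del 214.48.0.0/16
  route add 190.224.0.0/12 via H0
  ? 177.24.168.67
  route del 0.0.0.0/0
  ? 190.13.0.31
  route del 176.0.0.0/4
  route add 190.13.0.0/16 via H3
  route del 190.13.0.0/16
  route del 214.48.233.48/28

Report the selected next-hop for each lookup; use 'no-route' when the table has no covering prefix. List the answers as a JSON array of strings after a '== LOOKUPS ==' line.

Apply in order:
  + 214.48.233.48/28 (H2) depth=28
  + 214.48.0.0/12 (H4) depth=12
  + 0.0.0.0/0 (H0) depth=0
  Q 214.48.233.49: descend 1101011000110000111010010011 ; hops seen [H0,H4,H2] ; pick H2
  + 176.0.0.0/4 (H2) depth=4
  Q 214.48.233.48: descend 1101011000110000111010010011 ; hops seen [H0,H4,H2] ; pick H2
  Q 214.49.110.207: descend 110101100011000 ; hops seen [H0,H4] ; pick H4
  + 190.13.0.0/16 (H2) depth=16
  Q 178.38.213.155: descend 1011 ; hops seen [H0,H2] ; pick H2
  + 190.0.0.0/11 (H5) depth=11
  Q 214.48.233.50: descend 1101011000110000111010010011 ; hops seen [H0,H4,H2] ; pick H2
  Q 190.0.0.1: descend 101111100000 ; hops seen [H0,H2,H5] ; pick H5
  Q 236.108.188.126: descend 11 ; hops seen [H0] ; pick H0
  + 190.239.175.246/32 (H4) depth=32
  Q 214.49.19.91: descend 110101100011000 ; hops seen [H0,H4] ; pick H4
  Q 190.239.175.246: descend 10111110111011111010111111110110 ; hops seen [H0,H2,H4] ; pick H4
  Q 176.0.0.6: descend 1011 ; hops seen [H0,H2] ; pick H2
  + 190.239.160.0/20 (H2) depth=20
  + 0.0.0.0/0 (H0) depth=0
  Q 190.0.2.111: descend 101111100000 ; hops seen [H0,H2,H5] ; pick H5
  + 214.48.0.0/16 (H5) depth=16
  Q 176.0.1.121: descend 1011 ; hops seen [H0,H2] ; pick H2
  + 190.13.200.0/22 (H5) depth=22
  del 214.48.0.0/16 (clear depth 16)
  + 190.224.0.0/12 (H0) depth=12
  Q 177.24.168.67: descend 1011 ; hops seen [H0,H2] ; pick H2
  del 0.0.0.0/0 (clear depth 0)
  Q 190.13.0.31: descend 1011111000001101 ; hops seen [H2,H5,H2] ; pick H2
  del 176.0.0.0/4 (clear depth 4)
  + 190.13.0.0/16 (H3) depth=16
  del 190.13.0.0/16 (clear depth 16)
  del 214.48.233.48/28 (clear depth 28)

== LOOKUPS ==
["H2","H2","H4","H2","H2","H5","H0","H4","H4","H2","H5","H2","H2","H2"]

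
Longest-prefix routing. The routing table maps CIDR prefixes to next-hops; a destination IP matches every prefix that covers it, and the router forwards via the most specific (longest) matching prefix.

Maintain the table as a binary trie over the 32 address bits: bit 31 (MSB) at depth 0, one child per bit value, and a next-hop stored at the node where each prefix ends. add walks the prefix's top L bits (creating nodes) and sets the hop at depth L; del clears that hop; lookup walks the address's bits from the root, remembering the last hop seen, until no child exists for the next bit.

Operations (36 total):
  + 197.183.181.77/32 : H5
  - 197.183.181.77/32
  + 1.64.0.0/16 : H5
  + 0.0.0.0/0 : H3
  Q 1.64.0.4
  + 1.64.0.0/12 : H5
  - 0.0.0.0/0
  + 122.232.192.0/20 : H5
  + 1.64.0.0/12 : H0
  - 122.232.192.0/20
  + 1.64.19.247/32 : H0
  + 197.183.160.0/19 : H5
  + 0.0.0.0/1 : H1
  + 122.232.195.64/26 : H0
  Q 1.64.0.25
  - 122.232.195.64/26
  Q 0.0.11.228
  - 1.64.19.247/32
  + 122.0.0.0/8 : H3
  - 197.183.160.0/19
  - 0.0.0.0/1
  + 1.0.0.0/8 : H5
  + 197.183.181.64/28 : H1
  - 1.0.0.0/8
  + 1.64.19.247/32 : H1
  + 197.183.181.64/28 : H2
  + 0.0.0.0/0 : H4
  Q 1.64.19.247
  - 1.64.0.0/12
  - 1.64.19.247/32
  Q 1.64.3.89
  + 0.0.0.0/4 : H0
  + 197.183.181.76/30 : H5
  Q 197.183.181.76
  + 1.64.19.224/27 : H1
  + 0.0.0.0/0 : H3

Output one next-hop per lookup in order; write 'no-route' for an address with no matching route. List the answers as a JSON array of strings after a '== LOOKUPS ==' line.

Trace:
  + 197.183.181.77/32 (H5) depth=32
  - 197.183.181.77/32 clear@32
  + 1.64.0.0/16 (H5) depth=16
  + 0.0.0.0/0 (H3) depth=0
  Q 1.64.0.4: descend 0000000101000000 ; hops seen [H3,H5] ; pick H5
  + 1.64.0.0/12 (H5) depth=12
  - 0.0.0.0/0 clear@0
  + 122.232.192.0/20 (H5) depth=20
  + 1.64.0.0/12 (H0) depth=12
  - 122.232.192.0/20 clear@20
  + 1.64.19.247/32 (H0) depth=32
  + 197.183.160.0/19 (H5) depth=19
  + 0.0.0.0/1 (H1) depth=1
  + 122.232.195.64/26 (H0) depth=26
  Q 1.64.0.25: descend 0000000101000000000 ; hops seen [H1,H0,H5] ; pick H5
  - 122.232.195.64/26 clear@26
  Q 0.0.11.228: descend 0000000 ; hops seen [H1] ; pick H1
  - 1.64.19.247/32 clear@32
  + 122.0.0.0/8 (H3) depth=8
  - 197.183.160.0/19 clear@19
  - 0.0.0.0/1 clear@1
  + 1.0.0.0/8 (H5) depth=8
  + 197.183.181.64/28 (H1) depth=28
  - 1.0.0.0/8 clear@8
  + 1.64.19.247/32 (H1) depth=32
  + 197.183.181.64/28 (H2) depth=28
  + 0.0.0.0/0 (H4) depth=0
  Q 1.64.19.247: descend 00000001010000000001001111110111 ; hops seen [H4,H0,H5,H1] ; pick H1
  - 1.64.0.0/12 clear@12
  - 1.64.19.247/32 clear@32
  Q 1.64.3.89: descend 0000000101000000000 ; hops seen [H4,H5] ; pick H5
  + 0.0.0.0/4 (H0) depth=4
  + 197.183.181.76/30 (H5) depth=30
  Q 197.183.181.76: descend 1100010110110111101101010100110 ; hops seen [H4,H2,H5] ; pick H5
  + 1.64.19.224/27 (H1) depth=27
  + 0.0.0.0/0 (H3) depth=0

== LOOKUPS ==
["H5","H5","H1","H1","H5","H5"]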